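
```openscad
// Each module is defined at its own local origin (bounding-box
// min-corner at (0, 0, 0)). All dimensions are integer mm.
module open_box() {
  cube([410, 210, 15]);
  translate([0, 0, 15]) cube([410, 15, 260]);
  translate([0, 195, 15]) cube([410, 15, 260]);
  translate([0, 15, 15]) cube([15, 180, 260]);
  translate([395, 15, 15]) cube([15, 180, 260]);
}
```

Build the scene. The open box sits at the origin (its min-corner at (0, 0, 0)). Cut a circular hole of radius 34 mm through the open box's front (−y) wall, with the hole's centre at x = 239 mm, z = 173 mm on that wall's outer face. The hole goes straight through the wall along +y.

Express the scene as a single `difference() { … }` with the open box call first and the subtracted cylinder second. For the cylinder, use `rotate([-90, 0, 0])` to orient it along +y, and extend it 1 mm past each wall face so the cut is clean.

difference() {
  open_box();
  translate([239, -1, 173]) rotate([-90, 0, 0]) cylinder(h = 17, r = 34);
}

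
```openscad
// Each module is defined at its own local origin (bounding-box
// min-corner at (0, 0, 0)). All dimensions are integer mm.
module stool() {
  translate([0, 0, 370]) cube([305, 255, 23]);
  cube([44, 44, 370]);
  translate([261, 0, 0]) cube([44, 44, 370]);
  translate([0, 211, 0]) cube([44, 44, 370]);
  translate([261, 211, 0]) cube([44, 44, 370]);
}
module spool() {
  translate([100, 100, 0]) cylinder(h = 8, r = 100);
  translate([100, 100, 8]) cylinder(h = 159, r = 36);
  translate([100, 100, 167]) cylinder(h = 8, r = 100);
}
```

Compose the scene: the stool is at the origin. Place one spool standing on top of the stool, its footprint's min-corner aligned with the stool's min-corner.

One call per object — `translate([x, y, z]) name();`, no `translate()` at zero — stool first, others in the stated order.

stool();
translate([0, 0, 393]) spool();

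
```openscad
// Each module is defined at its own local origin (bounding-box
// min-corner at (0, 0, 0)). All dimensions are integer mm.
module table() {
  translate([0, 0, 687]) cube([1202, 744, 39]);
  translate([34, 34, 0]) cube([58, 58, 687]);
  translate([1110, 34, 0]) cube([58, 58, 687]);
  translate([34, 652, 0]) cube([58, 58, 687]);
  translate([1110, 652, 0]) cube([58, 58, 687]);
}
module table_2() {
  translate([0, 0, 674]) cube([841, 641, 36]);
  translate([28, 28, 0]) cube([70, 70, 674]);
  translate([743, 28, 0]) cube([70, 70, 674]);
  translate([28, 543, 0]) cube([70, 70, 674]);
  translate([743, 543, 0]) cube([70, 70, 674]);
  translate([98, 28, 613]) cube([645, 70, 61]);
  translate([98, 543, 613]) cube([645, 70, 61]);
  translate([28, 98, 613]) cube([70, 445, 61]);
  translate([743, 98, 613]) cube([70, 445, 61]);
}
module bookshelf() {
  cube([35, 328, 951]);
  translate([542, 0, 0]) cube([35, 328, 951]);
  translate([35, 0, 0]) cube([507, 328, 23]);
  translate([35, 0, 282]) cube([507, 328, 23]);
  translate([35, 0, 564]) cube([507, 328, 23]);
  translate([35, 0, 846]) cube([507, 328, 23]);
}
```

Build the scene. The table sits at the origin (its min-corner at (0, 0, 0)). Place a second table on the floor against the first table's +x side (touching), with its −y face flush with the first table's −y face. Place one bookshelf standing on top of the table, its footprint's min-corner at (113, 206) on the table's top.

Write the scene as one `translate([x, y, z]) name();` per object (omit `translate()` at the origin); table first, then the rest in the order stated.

table();
translate([1202, 0, 0]) table_2();
translate([113, 206, 726]) bookshelf();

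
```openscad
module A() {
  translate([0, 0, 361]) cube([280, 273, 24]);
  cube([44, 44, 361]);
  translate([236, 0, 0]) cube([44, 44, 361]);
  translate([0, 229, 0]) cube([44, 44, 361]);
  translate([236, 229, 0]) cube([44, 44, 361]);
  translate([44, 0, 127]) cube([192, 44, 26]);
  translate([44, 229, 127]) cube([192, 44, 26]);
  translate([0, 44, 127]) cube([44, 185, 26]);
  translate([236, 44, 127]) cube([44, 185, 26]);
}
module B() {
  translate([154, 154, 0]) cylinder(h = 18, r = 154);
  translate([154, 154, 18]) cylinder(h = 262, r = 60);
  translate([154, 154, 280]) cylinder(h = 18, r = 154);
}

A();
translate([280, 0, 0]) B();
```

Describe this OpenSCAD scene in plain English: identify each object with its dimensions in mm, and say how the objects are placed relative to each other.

A is a four-legged stool. The seat is 280×273 mm, 24 mm thick, top at z = 385 mm. It stands on four square legs, each 44×44 mm in cross-section, from z = 0 to the seat underside, each flush with a corner of the seat. Four stretchers, 44 mm wide and 26 mm tall, connect adjacent legs with their undersides at z = 127 mm, each running between the inner faces of the legs it joins and aligned with the legs' outer faces on the other axis.

B is a spool: two coaxial disc flanges of radius 154 mm and thickness 18 mm, joined by a core cylinder of radius 60 mm and height 262 mm. The lower flange rests on z = 0 and the three cylinders share a vertical axis.

The spool is against the stool's +x side, with their −y faces flush.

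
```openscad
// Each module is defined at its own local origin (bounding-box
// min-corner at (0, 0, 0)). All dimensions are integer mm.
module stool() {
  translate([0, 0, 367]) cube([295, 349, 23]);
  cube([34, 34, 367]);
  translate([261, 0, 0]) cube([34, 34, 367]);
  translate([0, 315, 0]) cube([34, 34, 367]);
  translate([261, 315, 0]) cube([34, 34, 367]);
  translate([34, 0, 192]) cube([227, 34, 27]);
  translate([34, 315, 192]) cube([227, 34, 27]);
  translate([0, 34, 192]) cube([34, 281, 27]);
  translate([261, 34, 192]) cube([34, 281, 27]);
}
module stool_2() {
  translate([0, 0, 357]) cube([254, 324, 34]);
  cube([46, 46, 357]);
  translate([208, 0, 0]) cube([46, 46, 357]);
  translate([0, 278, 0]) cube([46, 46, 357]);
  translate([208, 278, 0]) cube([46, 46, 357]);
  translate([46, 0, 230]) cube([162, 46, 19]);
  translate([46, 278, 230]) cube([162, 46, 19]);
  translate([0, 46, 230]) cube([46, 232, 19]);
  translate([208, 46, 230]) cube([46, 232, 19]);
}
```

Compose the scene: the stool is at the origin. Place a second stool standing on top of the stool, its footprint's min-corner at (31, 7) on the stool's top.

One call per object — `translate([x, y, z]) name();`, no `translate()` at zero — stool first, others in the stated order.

stool();
translate([31, 7, 390]) stool_2();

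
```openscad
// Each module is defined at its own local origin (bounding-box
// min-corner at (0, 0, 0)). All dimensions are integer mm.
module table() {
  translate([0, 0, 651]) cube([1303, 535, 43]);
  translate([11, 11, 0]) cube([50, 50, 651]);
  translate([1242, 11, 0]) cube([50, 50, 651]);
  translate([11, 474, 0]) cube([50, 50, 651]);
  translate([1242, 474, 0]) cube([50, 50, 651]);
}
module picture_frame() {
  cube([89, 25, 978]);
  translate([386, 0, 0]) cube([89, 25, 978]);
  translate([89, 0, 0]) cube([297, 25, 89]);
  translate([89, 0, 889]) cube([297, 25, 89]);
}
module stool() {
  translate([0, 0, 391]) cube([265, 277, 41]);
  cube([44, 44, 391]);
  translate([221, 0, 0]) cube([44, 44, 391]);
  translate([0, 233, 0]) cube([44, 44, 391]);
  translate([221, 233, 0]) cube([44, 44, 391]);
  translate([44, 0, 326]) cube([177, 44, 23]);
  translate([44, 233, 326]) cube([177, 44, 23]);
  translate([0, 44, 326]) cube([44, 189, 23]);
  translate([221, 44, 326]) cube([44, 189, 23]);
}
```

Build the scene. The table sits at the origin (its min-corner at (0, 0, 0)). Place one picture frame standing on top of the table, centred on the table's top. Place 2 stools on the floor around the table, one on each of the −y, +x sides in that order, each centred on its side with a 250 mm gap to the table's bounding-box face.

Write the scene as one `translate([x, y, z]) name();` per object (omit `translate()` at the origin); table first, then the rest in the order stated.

table();
translate([414, 255, 694]) picture_frame();
translate([519, -527, 0]) stool();
translate([1553, 129, 0]) stool();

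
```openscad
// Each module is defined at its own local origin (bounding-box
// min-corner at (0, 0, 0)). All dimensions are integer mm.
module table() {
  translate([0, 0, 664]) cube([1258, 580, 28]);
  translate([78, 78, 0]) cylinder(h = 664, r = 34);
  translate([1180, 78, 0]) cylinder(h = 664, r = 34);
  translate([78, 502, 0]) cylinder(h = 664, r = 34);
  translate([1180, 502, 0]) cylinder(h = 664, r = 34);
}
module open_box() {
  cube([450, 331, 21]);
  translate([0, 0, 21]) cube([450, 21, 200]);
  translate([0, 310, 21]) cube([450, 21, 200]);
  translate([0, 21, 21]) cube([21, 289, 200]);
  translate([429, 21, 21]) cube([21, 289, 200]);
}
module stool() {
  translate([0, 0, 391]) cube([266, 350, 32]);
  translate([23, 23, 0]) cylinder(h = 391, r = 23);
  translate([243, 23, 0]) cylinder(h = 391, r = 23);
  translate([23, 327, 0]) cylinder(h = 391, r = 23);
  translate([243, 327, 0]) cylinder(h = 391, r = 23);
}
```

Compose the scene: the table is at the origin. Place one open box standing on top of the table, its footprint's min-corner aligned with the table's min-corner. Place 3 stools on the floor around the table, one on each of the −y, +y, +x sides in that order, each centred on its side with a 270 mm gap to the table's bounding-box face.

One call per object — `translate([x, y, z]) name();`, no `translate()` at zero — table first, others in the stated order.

table();
translate([0, 0, 692]) open_box();
translate([496, -620, 0]) stool();
translate([496, 850, 0]) stool();
translate([1528, 115, 0]) stool();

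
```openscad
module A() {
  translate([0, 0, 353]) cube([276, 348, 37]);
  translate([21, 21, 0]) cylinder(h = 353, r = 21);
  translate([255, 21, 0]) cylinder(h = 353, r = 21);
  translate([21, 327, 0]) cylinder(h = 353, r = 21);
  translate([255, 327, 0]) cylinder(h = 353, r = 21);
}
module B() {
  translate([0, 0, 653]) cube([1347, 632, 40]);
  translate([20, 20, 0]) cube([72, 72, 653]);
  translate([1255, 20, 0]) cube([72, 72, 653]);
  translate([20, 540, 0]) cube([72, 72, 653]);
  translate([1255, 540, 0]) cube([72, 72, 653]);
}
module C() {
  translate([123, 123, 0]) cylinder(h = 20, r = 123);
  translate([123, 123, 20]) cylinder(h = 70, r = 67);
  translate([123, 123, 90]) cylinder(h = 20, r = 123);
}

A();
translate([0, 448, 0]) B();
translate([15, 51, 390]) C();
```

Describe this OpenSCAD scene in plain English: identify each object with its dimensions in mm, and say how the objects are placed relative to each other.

A is a four-legged stool. The seat is a 276×348×37 mm slab whose top surface is at z = 390 mm; four round legs, each 42 mm in diameter, run from the floor (z = 0) to the underside of the seat, each leg's axis is inset half a diameter from the nearest pair of seat edges (so the leg's bounding box is flush with the corner).

B is a table: top 1347 mm (x) × 632 mm (y), 40 mm thick, upper face at z = 693 mm, on four 72×72 mm square legs, each inset 20 mm from the nearest pair of top edges, running from z = 0 to the bottom of the top.

C is a spool: two coaxial disc flanges of radius 123 mm and thickness 20 mm, joined by a core cylinder of radius 67 mm and height 70 mm. The lower flange rests on z = 0 and the three cylinders share a vertical axis.

The table is on the floor beside the stool on its +y side. The spool is on top of the stool, centred.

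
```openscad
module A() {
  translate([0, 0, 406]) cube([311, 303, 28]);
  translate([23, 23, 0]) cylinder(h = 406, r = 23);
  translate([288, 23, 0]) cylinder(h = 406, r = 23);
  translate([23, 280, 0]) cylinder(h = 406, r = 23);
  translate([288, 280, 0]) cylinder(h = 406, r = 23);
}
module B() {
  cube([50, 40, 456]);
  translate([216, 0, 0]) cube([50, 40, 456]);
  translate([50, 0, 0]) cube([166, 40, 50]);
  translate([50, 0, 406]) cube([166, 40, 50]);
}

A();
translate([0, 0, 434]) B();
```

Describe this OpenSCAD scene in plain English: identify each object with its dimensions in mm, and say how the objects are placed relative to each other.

A is a four-legged stool. The seat is a 311×303×28 mm slab whose top surface is at z = 434 mm; four round legs, each 46 mm in diameter, run from the floor (z = 0) to the underside of the seat, each leg's axis is inset half a diameter from the nearest pair of seat edges (so the leg's bounding box is flush with the corner).

B is a rectangular picture frame lying in the x–z plane (depth along y). The opening is 166 mm wide (x) by 356 mm tall (z), surrounded by a border 50 mm wide on all four sides. The frame is 40 mm deep and is made of two full-height vertical stiles with two horizontal rails fitted between them.

The picture frame is on top of the stool.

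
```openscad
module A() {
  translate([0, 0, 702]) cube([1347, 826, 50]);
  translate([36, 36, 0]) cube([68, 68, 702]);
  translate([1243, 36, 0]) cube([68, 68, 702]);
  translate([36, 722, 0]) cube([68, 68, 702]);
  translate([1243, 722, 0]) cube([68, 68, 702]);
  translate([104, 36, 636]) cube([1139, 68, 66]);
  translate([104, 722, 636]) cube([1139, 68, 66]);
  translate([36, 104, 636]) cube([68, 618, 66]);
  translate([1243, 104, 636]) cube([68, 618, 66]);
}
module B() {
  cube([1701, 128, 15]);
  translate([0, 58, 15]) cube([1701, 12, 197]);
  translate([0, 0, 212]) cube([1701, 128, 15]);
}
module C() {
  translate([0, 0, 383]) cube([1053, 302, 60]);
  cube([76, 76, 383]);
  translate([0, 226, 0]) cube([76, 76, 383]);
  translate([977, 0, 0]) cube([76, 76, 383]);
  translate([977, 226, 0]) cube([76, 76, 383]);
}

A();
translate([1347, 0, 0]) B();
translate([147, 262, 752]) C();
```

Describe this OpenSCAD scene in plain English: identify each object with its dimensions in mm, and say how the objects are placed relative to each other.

A is a table: top 1347 mm (x) × 826 mm (y), 50 mm thick, upper face at z = 752 mm, on four 68×68 mm square legs, each inset 36 mm from the nearest pair of top edges, running from z = 0 to the bottom of the top. Four apron rails, 68 mm thick and 66 mm tall, run between adjacent legs with their top edges flush with the underside of the top and their outer faces flush with the legs' outer faces.

B is an I-beam lying along x, 1701 mm long. Overall section height 227 mm. Two flanges 128 mm wide (y) and 15 mm thick, one on the floor and one at the top; a web 12 mm thick runs between them, centred on the flange width.

C is a bench: a 1053×302 mm seat slab, 60 mm thick, top at z = 443 mm, on four 76×76 mm square legs flush with the seat corners and standing on z = 0.

The I-beam is against the table's +x side, with their −y faces flush. The bench is on top of the table, centred.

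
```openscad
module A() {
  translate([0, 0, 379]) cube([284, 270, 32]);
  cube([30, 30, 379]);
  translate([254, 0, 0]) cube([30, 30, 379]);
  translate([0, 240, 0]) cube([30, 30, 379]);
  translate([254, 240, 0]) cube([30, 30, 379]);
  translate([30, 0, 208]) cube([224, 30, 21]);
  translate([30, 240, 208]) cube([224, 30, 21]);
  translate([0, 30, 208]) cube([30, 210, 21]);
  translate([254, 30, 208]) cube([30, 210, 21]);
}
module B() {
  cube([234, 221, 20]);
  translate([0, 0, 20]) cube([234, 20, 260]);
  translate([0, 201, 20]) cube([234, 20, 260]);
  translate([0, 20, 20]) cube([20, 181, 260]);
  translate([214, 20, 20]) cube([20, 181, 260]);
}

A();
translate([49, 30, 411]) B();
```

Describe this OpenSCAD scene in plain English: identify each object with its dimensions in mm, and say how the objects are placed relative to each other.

A is a four-legged stool. The seat is a 284×270×32 mm slab whose top surface is at z = 411 mm; four square legs, each 30×30 mm in cross-section, run from the floor (z = 0) to the underside of the seat, each flush with a corner of the seat. Four stretchers, 30 mm wide and 21 mm tall, connect adjacent legs with their undersides at z = 208 mm, each running between the inner faces of the legs it joins and aligned with the legs' outer faces on the other axis.

B is an open storage box with external size 234×221×280 mm and wall thickness 20 mm (the base is also 20 mm thick). The base covers the whole footprint; the four walls stand on the base, with the y-facing walls full-width and the x-facing walls fitting between their inner faces.

The open box is on top of the stool.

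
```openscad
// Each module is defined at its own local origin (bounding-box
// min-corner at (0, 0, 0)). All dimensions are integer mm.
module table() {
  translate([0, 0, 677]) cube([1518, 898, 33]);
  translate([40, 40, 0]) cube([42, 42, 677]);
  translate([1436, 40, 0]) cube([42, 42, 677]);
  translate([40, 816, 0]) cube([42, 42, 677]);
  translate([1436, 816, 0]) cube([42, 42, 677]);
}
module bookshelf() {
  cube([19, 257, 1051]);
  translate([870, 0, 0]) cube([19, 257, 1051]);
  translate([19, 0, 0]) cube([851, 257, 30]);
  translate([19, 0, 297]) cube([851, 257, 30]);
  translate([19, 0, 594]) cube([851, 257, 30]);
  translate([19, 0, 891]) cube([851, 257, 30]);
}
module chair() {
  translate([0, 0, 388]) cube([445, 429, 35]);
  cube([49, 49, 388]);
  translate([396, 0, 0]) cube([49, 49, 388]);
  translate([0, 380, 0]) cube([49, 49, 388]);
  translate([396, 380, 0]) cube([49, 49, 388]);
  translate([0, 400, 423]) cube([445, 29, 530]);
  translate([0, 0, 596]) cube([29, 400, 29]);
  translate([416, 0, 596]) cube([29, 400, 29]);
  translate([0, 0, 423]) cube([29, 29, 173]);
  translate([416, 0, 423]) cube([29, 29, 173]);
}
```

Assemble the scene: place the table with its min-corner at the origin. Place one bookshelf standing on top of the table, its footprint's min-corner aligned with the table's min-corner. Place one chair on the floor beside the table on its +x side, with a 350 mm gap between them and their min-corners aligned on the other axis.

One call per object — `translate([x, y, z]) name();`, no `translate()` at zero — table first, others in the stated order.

table();
translate([0, 0, 710]) bookshelf();
translate([1868, 0, 0]) chair();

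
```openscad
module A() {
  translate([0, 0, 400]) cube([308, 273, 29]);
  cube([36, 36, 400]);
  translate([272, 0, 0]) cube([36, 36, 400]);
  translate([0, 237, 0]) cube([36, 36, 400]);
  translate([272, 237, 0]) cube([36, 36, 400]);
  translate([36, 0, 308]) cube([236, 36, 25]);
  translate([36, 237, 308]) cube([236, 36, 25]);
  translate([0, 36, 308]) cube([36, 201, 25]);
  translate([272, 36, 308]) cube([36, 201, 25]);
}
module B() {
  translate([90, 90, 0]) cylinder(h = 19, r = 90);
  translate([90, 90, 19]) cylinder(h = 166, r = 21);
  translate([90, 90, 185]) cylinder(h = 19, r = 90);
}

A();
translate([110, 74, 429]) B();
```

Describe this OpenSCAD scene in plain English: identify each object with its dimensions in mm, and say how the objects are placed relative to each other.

A is a four-legged stool. The seat is 308×273 mm, 29 mm thick, top at z = 429 mm. It stands on four square legs, each 36×36 mm in cross-section, from z = 0 to the seat underside, each flush with a corner of the seat. Four stretchers, 36 mm wide and 25 mm tall, connect adjacent legs with their undersides at z = 308 mm, each running between the inner faces of the legs it joins and aligned with the legs' outer faces on the other axis.

B is a spool: two coaxial disc flanges of radius 90 mm and thickness 19 mm, joined by a core cylinder of radius 21 mm and height 166 mm. The lower flange rests on z = 0 and the three cylinders share a vertical axis.

The spool is on top of the stool.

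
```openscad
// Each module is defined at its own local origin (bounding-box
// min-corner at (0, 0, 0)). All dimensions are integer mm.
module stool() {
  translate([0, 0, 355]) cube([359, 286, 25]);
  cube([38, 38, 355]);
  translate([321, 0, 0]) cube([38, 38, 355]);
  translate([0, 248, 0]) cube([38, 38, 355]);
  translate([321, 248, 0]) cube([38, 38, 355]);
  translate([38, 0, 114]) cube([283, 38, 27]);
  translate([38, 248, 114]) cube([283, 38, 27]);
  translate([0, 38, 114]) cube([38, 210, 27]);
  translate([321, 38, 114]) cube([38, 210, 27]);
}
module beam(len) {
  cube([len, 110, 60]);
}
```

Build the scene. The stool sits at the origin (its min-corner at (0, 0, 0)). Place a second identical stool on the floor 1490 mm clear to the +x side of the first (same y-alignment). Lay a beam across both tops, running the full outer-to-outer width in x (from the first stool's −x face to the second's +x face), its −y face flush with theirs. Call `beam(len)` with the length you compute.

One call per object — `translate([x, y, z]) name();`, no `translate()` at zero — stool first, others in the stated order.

stool();
translate([1849, 0, 0]) stool();
translate([0, 0, 380]) beam(2208);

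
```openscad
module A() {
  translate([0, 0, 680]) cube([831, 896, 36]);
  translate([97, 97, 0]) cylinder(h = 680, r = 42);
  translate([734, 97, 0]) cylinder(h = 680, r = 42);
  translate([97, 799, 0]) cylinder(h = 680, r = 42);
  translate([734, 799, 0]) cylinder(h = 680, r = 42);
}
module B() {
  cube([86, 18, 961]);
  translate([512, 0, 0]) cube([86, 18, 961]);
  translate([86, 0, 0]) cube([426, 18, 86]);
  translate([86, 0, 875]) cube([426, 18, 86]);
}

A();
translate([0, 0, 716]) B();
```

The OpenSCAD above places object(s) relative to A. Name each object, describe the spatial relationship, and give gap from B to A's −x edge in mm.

The picture frame's min-x is at 0; the table's min-x is 0; gap = 0 mm.

A is a table. B is a picture frame. The picture frame is on top of the table. The gap from the picture frame to the table's −x edge is 0 mm.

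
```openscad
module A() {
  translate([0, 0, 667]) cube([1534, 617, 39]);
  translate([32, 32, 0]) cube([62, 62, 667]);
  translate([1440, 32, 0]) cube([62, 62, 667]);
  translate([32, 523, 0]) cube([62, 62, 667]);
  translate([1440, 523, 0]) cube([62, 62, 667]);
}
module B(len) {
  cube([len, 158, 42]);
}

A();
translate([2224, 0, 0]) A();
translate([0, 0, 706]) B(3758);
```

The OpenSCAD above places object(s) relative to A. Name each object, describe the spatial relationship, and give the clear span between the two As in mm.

Second table starts at x = 2224; first ends at x = 1534; clear span = 2224 − 1534 = 690 mm.

A is a table. B is a beam. A beam spans the tops of two tables. The clear span between the two tables is 690 mm.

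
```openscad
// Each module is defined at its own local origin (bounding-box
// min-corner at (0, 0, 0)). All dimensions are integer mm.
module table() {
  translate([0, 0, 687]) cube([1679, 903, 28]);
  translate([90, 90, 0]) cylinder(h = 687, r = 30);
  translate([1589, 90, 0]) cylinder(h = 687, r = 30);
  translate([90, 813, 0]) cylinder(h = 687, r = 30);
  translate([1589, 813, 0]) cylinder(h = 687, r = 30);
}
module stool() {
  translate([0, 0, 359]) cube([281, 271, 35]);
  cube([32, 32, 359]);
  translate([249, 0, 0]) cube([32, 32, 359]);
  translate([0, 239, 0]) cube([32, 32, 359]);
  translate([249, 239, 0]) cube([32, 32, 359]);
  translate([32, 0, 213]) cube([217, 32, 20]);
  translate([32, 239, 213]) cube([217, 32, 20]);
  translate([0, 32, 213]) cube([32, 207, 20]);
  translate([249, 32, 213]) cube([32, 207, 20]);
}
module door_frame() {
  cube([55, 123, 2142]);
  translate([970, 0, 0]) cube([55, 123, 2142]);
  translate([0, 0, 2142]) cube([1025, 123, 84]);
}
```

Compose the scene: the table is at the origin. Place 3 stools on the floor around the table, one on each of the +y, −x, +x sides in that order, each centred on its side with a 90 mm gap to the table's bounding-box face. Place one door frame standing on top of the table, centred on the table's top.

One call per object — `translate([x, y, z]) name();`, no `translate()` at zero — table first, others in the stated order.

table();
translate([699, 993, 0]) stool();
translate([-371, 316, 0]) stool();
translate([1769, 316, 0]) stool();
translate([327, 390, 715]) door_frame();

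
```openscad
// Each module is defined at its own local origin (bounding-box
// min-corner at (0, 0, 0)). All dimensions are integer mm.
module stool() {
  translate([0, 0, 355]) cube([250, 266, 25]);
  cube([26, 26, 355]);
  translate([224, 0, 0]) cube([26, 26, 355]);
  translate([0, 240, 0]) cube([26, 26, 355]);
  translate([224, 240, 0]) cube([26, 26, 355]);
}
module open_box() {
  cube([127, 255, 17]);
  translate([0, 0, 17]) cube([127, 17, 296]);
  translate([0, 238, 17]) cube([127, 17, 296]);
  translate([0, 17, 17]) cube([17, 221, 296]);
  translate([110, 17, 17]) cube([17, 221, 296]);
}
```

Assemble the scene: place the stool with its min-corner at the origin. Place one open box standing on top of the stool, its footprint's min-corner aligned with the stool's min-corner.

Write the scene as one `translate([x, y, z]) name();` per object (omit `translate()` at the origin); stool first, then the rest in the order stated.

stool();
translate([0, 0, 380]) open_box();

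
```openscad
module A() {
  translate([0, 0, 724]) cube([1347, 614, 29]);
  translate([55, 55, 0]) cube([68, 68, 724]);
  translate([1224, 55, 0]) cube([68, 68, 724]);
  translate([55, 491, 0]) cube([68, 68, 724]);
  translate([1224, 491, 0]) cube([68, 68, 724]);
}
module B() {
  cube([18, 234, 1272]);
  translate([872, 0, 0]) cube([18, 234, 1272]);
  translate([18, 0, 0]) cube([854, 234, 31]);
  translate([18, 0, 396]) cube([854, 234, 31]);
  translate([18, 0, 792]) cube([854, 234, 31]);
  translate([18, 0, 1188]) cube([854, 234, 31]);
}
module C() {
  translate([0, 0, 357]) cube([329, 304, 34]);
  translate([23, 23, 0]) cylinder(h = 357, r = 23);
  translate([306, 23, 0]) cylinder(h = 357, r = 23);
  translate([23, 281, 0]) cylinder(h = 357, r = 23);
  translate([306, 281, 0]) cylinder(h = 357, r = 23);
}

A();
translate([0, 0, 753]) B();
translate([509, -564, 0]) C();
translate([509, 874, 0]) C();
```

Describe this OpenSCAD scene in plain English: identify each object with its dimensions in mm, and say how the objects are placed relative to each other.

A is a rectangular dining table. The top is 1347×614×29 mm with its upper surface at z = 753 mm. It stands on four 68×68 mm square legs, each inset 55 mm from the nearest pair of top edges, running from the floor to the underside of the top.

B is a bookshelf 890 mm wide overall, 234 mm deep and 1272 mm tall. The two sides are 18 mm thick vertical panels. 4 horizontal shelves of 31 mm thickness span between the inner faces of the sides; the lowest shelf sits on the floor and shelves are stacked with a clear vertical gap of 365 mm between each pair.

C is a four-legged stool. The seat is 329×304 mm, 34 mm thick, top at z = 391 mm. It stands on four round legs, each 46 mm in diameter, from z = 0 to the seat underside, each leg's axis is inset half a diameter from the nearest pair of seat edges (so the leg's bounding box is flush with the corner).

The bookshelf is on top of the table. Two stools sit around the table at the −y, +y sides.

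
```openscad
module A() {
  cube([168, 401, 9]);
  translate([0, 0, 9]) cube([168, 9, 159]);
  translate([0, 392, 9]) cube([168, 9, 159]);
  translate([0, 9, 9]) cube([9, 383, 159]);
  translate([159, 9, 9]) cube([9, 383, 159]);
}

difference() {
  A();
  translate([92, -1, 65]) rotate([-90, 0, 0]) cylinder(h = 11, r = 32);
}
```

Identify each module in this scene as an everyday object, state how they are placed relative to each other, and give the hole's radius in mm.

The subtracted cylinder has r = 32 mm.

A is an open box. The open box has a circular hole through its front wall. The hole's radius is 32 mm.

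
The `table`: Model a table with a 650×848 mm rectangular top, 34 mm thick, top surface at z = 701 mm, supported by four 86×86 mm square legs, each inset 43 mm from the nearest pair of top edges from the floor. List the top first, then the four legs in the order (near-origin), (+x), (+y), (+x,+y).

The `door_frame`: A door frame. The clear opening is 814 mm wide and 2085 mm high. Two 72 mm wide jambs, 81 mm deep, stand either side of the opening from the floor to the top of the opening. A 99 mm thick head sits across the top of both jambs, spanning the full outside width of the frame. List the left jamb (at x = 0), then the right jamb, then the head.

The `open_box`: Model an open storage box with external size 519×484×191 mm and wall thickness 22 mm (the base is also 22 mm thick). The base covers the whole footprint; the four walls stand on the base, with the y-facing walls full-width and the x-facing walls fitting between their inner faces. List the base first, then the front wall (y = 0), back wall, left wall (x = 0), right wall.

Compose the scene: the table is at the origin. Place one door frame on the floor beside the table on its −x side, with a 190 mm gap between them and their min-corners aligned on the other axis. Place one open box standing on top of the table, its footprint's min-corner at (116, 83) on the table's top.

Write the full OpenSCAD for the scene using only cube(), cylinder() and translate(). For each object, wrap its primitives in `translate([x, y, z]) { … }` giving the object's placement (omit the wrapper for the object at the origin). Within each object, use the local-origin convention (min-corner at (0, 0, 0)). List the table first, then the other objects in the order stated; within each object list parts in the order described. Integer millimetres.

translate([0, 0, 667]) cube([650, 848, 34]);
translate([43, 43, 0]) cube([86, 86, 667]);
translate([521, 43, 0]) cube([86, 86, 667]);
translate([43, 719, 0]) cube([86, 86, 667]);
translate([521, 719, 0]) cube([86, 86, 667]);
translate([-1148, 0, 0]) {
  cube([72, 81, 2085]);
  translate([886, 0, 0]) cube([72, 81, 2085]);
  translate([0, 0, 2085]) cube([958, 81, 99]);
}
translate([116, 83, 701]) {
  cube([519, 484, 22]);
  translate([0, 0, 22]) cube([519, 22, 169]);
  translate([0, 462, 22]) cube([519, 22, 169]);
  translate([0, 22, 22]) cube([22, 440, 169]);
  translate([497, 22, 22]) cube([22, 440, 169]);
}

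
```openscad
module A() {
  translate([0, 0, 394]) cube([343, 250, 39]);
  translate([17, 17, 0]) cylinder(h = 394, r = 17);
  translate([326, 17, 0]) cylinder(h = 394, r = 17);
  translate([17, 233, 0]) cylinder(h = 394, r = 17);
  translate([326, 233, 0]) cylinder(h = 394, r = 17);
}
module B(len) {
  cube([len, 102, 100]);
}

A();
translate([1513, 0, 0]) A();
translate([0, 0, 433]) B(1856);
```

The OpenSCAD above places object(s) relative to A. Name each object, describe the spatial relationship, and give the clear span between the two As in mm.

A is a stool. B is a beam. A beam spans the tops of two stools. The clear span between the two stools is 1170 mm.

Second stool starts at x = 1513; first ends at x = 343; clear span = 1513 − 343 = 1170 mm.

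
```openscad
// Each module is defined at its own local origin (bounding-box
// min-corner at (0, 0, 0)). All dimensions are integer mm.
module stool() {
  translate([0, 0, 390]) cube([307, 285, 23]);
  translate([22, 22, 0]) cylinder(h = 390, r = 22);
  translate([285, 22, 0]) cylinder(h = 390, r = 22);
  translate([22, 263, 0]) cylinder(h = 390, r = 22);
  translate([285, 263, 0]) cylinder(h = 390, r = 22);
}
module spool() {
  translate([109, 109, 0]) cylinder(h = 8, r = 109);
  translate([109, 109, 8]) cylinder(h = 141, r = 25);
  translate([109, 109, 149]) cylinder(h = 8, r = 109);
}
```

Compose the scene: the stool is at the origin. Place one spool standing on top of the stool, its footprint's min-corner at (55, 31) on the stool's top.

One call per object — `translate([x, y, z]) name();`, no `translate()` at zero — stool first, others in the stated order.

stool();
translate([55, 31, 413]) spool();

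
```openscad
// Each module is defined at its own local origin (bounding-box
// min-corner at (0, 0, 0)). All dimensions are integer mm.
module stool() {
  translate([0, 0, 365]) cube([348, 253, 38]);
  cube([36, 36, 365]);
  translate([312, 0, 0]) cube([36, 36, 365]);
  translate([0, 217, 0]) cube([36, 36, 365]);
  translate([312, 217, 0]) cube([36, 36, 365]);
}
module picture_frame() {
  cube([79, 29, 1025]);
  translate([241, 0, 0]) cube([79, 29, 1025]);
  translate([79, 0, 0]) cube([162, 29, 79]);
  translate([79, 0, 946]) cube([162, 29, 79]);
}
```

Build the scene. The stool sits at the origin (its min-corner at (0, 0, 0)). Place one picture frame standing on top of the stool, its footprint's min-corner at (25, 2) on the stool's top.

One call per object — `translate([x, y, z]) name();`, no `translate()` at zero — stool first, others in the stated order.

stool();
translate([25, 2, 403]) picture_frame();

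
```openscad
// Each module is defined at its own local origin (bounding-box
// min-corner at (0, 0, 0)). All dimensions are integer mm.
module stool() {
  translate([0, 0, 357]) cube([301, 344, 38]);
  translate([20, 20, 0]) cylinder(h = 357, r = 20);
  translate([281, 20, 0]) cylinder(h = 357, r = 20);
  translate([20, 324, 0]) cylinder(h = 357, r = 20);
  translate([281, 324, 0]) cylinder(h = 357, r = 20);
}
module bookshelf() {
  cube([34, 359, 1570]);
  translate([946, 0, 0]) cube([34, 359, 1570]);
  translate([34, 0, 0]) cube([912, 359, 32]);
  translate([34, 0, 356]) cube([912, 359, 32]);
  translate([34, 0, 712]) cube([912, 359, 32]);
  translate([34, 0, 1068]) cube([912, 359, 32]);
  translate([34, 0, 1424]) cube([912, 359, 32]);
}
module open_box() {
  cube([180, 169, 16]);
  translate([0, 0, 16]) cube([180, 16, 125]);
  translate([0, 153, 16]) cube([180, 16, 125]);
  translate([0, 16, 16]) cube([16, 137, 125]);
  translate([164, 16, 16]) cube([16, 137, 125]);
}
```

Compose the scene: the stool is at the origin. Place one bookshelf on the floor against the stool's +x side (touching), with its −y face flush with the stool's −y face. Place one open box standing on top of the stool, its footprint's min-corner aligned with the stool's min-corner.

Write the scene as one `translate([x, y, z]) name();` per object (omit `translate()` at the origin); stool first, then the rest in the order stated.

stool();
translate([301, 0, 0]) bookshelf();
translate([0, 0, 395]) open_box();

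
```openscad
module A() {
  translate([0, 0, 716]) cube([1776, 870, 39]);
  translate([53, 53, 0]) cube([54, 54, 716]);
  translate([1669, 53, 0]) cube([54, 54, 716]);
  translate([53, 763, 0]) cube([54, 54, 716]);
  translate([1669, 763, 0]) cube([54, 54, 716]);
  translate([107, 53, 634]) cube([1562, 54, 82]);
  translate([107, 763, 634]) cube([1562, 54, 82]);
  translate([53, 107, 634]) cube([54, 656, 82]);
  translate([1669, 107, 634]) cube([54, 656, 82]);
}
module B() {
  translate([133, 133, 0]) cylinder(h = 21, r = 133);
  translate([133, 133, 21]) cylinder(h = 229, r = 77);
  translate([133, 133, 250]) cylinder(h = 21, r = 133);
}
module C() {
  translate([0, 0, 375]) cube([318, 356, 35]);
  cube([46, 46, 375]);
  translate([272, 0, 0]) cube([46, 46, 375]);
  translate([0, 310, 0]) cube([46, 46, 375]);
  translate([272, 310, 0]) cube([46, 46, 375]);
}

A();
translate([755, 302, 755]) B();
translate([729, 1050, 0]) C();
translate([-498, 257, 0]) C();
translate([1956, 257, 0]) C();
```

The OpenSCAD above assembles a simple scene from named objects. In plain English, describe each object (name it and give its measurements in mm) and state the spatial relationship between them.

A is a table with a 1776×870 mm rectangular top, 39 mm thick, top surface at z = 755 mm, supported by four 54×54 mm square legs, each inset 53 mm from the nearest pair of top edges, running from the floor. Four apron rails, 54 mm thick and 82 mm tall, run between adjacent legs with their top edges flush with the underside of the top and their outer faces flush with the legs' outer faces.

B is a spool: two coaxial disc flanges of radius 133 mm and thickness 21 mm, joined by a core cylinder of radius 77 mm and height 229 mm. The lower flange rests on z = 0 and the three cylinders share a vertical axis.

C is a four-legged stool. The seat is a 318×356×35 mm slab whose top surface is at z = 410 mm; four square legs, each 46×46 mm in cross-section, run from the floor (z = 0) to the underside of the seat, each flush with a corner of the seat.

The spool is on top of the table, centred. Three stools sit around the table at the +y, −x, +x sides.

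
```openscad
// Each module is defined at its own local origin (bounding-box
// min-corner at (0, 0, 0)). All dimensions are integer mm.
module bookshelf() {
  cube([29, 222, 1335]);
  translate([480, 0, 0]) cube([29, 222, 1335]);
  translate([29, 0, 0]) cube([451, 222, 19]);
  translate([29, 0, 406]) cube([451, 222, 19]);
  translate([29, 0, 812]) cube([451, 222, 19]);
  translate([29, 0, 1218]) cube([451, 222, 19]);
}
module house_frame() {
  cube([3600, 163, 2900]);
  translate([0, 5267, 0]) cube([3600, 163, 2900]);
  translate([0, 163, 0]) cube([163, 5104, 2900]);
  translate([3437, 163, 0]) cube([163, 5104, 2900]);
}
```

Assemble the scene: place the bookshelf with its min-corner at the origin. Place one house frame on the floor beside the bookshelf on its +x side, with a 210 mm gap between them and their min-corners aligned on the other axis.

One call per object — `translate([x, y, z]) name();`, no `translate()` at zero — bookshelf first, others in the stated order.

bookshelf();
translate([719, 0, 0]) house_frame();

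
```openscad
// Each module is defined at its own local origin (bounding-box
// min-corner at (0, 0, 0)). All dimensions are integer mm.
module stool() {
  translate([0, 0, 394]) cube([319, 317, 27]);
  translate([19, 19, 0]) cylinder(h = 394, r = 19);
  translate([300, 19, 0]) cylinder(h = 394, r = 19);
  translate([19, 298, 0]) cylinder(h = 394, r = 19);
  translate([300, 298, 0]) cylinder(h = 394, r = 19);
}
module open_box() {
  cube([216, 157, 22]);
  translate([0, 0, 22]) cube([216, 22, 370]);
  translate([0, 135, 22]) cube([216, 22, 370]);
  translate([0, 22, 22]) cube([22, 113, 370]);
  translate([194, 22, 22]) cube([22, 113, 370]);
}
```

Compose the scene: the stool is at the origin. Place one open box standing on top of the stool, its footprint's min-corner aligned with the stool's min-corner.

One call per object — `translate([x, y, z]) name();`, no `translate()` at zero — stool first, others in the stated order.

stool();
translate([0, 0, 421]) open_box();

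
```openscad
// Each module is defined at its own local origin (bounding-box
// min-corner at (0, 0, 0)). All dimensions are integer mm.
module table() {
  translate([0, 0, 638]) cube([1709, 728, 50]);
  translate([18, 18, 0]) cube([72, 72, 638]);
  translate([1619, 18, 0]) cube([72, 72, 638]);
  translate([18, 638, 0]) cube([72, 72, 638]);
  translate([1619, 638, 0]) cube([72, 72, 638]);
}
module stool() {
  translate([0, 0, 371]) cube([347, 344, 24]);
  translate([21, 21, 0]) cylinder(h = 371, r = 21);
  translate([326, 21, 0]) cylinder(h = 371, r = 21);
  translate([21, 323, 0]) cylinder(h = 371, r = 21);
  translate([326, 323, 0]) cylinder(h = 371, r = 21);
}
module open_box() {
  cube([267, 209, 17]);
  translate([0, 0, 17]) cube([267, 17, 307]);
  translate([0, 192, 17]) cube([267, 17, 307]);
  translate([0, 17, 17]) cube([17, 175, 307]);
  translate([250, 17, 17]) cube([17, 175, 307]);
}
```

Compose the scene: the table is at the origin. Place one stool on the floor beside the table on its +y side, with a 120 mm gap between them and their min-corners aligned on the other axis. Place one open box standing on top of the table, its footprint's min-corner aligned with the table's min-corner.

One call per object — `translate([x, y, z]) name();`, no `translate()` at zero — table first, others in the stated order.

table();
translate([0, 848, 0]) stool();
translate([0, 0, 688]) open_box();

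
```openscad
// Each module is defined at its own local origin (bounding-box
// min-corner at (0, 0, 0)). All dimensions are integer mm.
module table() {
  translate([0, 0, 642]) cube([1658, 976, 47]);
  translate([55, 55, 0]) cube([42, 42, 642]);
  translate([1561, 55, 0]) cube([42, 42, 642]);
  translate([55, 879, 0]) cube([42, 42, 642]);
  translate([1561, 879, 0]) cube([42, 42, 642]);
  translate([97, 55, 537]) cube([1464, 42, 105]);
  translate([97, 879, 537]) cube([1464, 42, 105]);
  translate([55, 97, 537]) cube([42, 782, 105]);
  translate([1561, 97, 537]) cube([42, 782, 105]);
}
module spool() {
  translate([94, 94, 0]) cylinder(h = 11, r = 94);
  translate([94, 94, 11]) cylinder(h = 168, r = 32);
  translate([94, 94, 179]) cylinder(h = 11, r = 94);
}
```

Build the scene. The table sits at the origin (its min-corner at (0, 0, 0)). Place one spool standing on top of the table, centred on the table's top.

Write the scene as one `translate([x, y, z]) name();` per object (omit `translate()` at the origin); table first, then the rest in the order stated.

table();
translate([735, 394, 689]) spool();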